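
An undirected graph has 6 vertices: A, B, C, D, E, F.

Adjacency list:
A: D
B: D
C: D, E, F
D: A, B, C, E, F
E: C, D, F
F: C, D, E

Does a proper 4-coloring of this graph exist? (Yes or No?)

Yes

The chromatic number is 4. C, D, E, F are mutually adjacent (a clique of size 4), so at least 4 colors are needed.
4 colors suffice: color red → {D}; color blue → {A, B, C}; color green → {E}; color yellow → {F}.
That is already a proper 4-coloring.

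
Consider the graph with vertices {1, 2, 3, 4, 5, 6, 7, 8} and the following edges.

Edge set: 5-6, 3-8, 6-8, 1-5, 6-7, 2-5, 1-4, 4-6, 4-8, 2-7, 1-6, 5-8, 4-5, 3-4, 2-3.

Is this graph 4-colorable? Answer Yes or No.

Yes

The chromatic number is 4. 4, 5, 6, 8 are pairwise adjacent (a clique of size 4), so at least 4 colors are needed.
One proper 4-coloring: 1=d, 2=b, 3=a, 4=b, 5=c, 6=a, 7=c, 8=d.
That is already a proper 4-coloring.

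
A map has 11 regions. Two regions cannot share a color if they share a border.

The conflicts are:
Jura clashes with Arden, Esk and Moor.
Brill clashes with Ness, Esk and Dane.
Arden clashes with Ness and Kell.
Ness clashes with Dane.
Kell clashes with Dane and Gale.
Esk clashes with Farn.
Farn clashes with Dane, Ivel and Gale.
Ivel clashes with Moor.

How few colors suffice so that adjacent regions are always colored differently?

Brill, Ness, Dane are mutually in conflict, so at least 3 colors are needed.
One proper 3-coloring: Jura=1, Brill=1, Arden=2, Ness=3, Kell=1, Esk=2, Farn=1, Dane=2, Ivel=2, Moor=3, Gale=2. No two conflicting regions share a color.

3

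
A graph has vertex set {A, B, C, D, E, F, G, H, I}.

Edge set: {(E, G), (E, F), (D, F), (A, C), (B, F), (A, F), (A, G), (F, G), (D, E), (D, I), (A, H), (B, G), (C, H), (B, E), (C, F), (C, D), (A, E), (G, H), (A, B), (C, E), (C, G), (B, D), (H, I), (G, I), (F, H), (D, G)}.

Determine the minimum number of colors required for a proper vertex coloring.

A, C, E, F, G form a clique, so at least 5 colors are needed.
5 colors suffice: color 1 → {G}; color 2 → {F, I}; color 3 → {A, D}; color 4 → {B, C}; color 5 → {E, H}. Every edge joins two different colors.

5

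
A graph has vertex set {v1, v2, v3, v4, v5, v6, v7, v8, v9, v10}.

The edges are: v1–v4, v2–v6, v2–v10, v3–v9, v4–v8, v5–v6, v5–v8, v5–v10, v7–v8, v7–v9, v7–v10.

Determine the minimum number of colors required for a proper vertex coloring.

v2 and v6 are adjacent, so at least 2 colors are needed.
2 colors suffice: v1=2, v2=1, v3=1, v4=1, v5=1, v6=2, v7=1, v8=2, v9=2, v10=2. No two adjacent vertices share a color.

2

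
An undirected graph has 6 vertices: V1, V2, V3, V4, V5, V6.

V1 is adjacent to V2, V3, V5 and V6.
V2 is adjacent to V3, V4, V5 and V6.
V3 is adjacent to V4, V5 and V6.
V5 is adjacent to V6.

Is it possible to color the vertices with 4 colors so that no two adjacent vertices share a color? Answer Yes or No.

V1, V2, V3, V5, V6 form a clique, so at least 5 colors are needed.
So 4 colors are not enough.

No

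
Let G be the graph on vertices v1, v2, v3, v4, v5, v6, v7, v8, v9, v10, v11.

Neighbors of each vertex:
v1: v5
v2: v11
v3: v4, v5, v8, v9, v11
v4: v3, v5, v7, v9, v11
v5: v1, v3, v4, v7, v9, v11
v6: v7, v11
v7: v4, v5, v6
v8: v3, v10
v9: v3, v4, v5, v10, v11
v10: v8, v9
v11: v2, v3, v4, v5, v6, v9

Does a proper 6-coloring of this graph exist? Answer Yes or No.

Yes

The chromatic number is 5. v3, v4, v5, v9, v11 are pairwise adjacent (a clique of size 5), so at least 5 colors are needed.
A valid assignment using 5 colors: v1=2, v2=1, v3=5, v4=3, v5=1, v6=1, v7=2, v8=1, v9=4, v10=2, v11=2.
Since 6 ≥ 5, a proper 6-coloring certainly exists.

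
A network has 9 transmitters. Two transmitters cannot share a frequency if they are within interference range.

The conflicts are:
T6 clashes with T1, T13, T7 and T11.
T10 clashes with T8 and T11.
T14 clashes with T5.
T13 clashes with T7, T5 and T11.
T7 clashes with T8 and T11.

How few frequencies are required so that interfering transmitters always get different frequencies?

4

T6, T13, T7, T11 pairwise conflict, so at least 4 frequencies are needed.
4 frequencies suffice: frequency 1 → {T10, T1, T7, T5}; frequency 2 → {T14, T13, T8}; frequency 3 → {T11}; frequency 4 → {T6}. Every pair that conflicts lands in different frequencies.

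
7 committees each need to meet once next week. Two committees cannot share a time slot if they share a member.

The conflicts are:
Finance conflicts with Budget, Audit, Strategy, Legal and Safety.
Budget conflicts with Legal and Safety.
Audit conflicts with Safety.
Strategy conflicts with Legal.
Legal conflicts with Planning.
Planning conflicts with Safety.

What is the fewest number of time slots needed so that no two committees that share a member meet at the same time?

Finance, Audit, Safety pairwise conflict, so at least 3 time slots are needed.
3 time slots suffice: time slot 1 → {Finance, Planning}; time slot 2 → {Legal, Safety}; time slot 3 → {Budget, Audit, Strategy}. No two conflicting committees share a time slot.

3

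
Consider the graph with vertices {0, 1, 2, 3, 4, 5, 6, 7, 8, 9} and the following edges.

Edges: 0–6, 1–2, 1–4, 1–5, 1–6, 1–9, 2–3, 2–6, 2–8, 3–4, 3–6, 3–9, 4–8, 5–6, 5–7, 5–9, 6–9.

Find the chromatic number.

4

1, 5, 6, 9 are mutually adjacent (a clique of size 4), so at least 4 colors are needed.
4 colors suffice: color a → {4, 6, 7}; color b → {0, 1, 3, 8}; color c → {2, 9}; color d → {5}. No two adjacent vertices share a color.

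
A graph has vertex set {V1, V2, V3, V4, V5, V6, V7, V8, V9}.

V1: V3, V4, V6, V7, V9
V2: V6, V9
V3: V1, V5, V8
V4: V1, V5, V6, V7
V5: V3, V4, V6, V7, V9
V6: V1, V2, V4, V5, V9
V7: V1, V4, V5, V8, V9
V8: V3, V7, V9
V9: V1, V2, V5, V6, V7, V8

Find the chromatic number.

3

V1, V4, V6 are pairwise adjacent, so at least 3 colors are needed.
3 colors suffice: color 1 → {V3, V4, V9}; color 2 → {V1, V2, V5, V8}; color 3 → {V6, V7}. Every edge joins two different colors.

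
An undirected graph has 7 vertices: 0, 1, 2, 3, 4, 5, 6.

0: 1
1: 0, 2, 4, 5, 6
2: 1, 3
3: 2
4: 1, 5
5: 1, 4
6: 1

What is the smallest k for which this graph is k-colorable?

3

1, 4, 5 form a triangle, so at least 3 colors are needed.
3 colors suffice: color red → {1, 3}; color blue → {0, 2, 5, 6}; color green → {4}. No two adjacent vertices share a color.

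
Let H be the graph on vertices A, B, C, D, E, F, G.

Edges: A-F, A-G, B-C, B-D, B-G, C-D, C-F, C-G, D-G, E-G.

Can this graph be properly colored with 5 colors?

Yes

The chromatic number is 4. B, C, D, G form a clique, so at least 4 colors are needed.
4 colors suffice: color 1 → {F, G}; color 2 → {A, C, E}; color 3 → {B}; color 4 → {D}.
Since 5 ≥ 4, a proper 5-coloring certainly exists.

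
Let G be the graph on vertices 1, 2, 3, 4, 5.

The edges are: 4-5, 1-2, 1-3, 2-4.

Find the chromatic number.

2

1 and 3 are adjacent, so at least 2 colors are needed.
A valid assignment using 2 colors: 1=red, 2=blue, 3=blue, 4=red, 5=blue. No two adjacent vertices share a color.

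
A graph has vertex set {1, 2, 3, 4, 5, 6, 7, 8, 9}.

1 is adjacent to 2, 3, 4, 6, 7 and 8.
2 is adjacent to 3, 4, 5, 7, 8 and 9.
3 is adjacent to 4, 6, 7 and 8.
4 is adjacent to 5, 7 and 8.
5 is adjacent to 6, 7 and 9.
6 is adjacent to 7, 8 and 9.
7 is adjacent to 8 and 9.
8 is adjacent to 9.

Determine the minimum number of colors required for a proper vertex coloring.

1, 2, 3, 4, 7, 8 form a clique, so at least 6 colors are needed.
One proper 6-coloring: 1=d, 2=c, 3=f, 4=e, 5=b, 6=c, 7=a, 8=b, 9=d. No two adjacent vertices share a color.

6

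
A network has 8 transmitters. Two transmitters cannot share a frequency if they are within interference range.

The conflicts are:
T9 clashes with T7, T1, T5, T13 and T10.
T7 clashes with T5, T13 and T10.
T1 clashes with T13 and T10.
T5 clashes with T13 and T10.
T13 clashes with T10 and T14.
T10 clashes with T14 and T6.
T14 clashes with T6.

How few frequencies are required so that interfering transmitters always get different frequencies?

5

T9, T7, T5, T13, T10 are mutually in conflict, so at least 5 frequencies are needed.
Using 5 frequencies: T9=3, T7=4, T1=4, T5=5, T13=2, T10=1, T14=3, T6=2. Every pair that conflicts lands in different frequencies.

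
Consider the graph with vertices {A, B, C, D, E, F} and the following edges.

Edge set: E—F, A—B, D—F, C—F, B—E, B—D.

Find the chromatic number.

B and E are adjacent, so at least 2 colors are needed.
2 colors suffice: color 1 → {B, F}; color 2 → {A, C, D, E}. No two adjacent vertices share a color.

2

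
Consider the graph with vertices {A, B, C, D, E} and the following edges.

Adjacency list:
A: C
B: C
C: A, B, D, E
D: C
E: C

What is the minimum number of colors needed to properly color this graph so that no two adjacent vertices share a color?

B and C are adjacent, so at least 2 colors are needed.
2 colors suffice: color red → {C}; color blue → {A, B, D, E}. No two adjacent vertices share a color.

2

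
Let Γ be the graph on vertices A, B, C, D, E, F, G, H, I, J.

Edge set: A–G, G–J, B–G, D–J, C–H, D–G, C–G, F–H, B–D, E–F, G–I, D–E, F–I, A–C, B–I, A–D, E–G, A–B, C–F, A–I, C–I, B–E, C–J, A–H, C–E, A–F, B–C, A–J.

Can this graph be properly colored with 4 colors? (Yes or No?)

A, B, C, G, I are pairwise adjacent (a clique of size 5), so at least 5 colors are needed.
So 4 colors are not enough.

No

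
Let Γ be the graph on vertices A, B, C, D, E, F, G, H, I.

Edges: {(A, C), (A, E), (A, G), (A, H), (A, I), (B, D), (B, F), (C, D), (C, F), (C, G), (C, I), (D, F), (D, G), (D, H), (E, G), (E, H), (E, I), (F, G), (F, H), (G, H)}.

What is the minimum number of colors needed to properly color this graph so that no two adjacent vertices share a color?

A, E, G, H form a clique, so at least 4 colors are needed.
4 colors suffice: A=2, B=1, C=3, D=2, E=4, F=4, G=1, H=3, I=1. Each edge has distinct colors on its endpoints.

4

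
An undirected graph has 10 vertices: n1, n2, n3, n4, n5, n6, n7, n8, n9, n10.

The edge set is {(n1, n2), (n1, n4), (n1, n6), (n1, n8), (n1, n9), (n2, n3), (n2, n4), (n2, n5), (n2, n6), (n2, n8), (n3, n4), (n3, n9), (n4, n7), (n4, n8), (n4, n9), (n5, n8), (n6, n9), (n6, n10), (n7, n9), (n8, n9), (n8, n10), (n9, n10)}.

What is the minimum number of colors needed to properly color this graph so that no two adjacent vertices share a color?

n1, n2, n4, n8 are pairwise adjacent (a clique of size 4), so at least 4 colors are needed.
One proper 4-coloring: n1=Y, n2=R, n3=B, n4=G, n5=G, n6=B, n7=B, n8=B, n9=R, n10=G. Every edge joins two different colors.

4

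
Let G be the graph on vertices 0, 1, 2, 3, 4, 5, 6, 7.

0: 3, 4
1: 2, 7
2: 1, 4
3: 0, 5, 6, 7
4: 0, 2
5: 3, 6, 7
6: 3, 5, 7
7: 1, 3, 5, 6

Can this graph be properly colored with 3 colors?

3, 5, 6, 7 form a clique, so at least 4 colors are needed.
So 3 colors are not enough.

No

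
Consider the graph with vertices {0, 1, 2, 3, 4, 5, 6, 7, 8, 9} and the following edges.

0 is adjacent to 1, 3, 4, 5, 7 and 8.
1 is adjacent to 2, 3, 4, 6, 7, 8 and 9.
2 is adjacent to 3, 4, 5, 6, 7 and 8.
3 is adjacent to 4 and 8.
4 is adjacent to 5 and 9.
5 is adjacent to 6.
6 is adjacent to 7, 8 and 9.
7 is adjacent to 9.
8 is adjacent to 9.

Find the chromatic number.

4

1, 2, 3, 8 are pairwise adjacent (a clique of size 4), so at least 4 colors are needed.
4 colors suffice: color red → {1, 5}; color blue → {0, 2, 9}; color green → {3, 6}; color yellow → {4, 7, 8}. Each edge has distinct colors on its endpoints.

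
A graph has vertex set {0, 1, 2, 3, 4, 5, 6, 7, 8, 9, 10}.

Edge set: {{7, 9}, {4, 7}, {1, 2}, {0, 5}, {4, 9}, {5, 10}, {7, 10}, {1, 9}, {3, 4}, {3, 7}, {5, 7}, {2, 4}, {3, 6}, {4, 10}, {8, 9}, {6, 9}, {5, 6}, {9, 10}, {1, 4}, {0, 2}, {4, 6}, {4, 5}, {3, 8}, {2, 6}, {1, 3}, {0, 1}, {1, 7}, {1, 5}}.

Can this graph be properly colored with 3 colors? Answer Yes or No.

1, 3, 4, 7 are pairwise adjacent (a clique of size 4), so at least 4 colors are needed.
So 3 colors are not enough.

No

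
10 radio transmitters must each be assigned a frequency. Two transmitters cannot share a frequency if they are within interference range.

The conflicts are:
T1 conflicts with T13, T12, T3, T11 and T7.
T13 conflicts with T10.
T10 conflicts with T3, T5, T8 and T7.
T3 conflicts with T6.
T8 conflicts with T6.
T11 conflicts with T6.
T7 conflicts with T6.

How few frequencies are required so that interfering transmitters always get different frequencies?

T11 and T6 conflict, so at least 2 frequencies are needed.
2 frequencies suffice: frequency 1 → {T1, T10, T6}; frequency 2 → {T13, T12, T3, T5, T8, T11, T7}. No two conflicting transmitters share a frequency.

2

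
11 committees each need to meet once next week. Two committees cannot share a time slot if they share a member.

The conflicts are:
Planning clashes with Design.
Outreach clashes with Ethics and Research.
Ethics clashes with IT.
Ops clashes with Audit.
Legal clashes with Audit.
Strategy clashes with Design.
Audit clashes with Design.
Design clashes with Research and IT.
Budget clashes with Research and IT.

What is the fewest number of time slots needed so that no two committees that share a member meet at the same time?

The cycle Outreach-Research-Design-IT-Ethics-Outreach has odd length 5, so it cannot be 2-colored; at least 3 time slots are needed.
3 time slots suffice: time slot 1 → {Outreach, Ops, Legal, Design, Budget}; time slot 2 → {Planning, Strategy, Audit, Research, IT}; time slot 3 → {Ethics}. Each listed conflict is separated.

3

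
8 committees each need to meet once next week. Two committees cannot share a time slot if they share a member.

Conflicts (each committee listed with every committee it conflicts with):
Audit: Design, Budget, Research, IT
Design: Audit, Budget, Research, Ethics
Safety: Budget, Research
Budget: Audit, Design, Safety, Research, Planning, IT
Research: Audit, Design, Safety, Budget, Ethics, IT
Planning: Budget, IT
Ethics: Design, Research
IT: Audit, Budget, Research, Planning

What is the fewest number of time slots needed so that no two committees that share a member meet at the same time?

4

Audit, Budget, Research, IT pairwise conflict, so at least 4 time slots are needed.
4 time slots suffice: time slot 1 → {Research, Planning}; time slot 2 → {Budget, Ethics}; time slot 3 → {Audit, Safety}; time slot 4 → {Design, IT}. No two conflicting committees share a time slot.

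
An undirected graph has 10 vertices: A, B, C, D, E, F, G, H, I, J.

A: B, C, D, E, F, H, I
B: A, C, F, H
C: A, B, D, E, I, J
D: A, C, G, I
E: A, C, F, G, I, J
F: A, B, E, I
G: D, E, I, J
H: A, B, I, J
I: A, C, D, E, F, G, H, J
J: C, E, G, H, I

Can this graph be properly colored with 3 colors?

E, G, I, J are pairwise adjacent (a clique of size 4), so at least 4 colors are needed.
So 3 colors are not enough.

No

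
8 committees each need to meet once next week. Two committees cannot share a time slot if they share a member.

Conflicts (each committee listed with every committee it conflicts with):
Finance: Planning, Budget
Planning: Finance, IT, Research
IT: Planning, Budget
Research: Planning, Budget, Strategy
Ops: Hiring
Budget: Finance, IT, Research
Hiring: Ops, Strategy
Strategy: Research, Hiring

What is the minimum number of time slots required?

Research and Budget conflict, so at least 2 time slots are needed.
2 time slots suffice: time slot 1 → {Planning, Ops, Budget, Strategy}; time slot 2 → {Finance, IT, Research, Hiring}. No two conflicting committees share a time slot.

2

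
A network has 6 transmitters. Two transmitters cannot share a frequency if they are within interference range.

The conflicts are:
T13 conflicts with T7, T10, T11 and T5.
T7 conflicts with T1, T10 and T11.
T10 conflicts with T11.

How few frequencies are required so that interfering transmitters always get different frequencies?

T13, T7, T10, T11 all conflict with each other, so at least 4 frequencies are needed.
A valid assignment using 4 frequencies: T13=2, T7=1, T1=2, T10=4, T11=3, T5=1. Every pair that conflicts lands in different frequencies.

4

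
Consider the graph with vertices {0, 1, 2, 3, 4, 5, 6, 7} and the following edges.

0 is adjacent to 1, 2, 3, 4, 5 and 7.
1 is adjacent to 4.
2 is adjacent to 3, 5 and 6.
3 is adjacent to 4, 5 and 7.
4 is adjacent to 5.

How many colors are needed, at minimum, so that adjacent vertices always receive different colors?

0, 3, 4, 5 are pairwise adjacent (a clique of size 4), so at least 4 colors are needed.
A valid assignment using 4 colors: 0=red, 1=blue, 2=green, 3=blue, 4=green, 5=yellow, 6=red, 7=green. No two adjacent vertices share a color.

4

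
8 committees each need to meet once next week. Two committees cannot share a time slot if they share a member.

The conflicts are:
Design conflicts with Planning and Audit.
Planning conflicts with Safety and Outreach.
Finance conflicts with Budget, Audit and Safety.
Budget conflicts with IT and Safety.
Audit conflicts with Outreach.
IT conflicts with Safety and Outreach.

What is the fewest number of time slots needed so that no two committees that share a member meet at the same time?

Finance, Budget, Safety all conflict with each other, so at least 3 time slots are needed.
3 time slots suffice: time slot 1 → {Audit, Safety}; time slot 2 → {Design, Budget, Outreach}; time slot 3 → {Planning, Finance, IT}. Each listed conflict is separated.

3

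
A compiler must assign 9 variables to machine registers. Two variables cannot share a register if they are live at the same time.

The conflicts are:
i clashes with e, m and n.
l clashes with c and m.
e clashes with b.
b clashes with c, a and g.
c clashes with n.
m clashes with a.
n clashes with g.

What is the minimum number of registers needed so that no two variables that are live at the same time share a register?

3

The cycle i-m-a-b-e-i has odd length 5, so it cannot be 2-colored; at least 3 registers are needed.
3 registers suffice: register 1 → {i, l, b}; register 2 → {e, m, n}; register 3 → {c, a, g}. No two conflicting variables share a register.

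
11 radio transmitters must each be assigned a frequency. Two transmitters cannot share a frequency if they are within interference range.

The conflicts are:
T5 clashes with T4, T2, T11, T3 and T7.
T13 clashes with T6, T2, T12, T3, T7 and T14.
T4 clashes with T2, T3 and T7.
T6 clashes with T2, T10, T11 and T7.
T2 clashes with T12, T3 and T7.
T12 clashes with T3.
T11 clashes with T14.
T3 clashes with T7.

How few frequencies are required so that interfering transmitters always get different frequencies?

5

T5, T4, T2, T3, T7 all conflict with each other, so at least 5 frequencies are needed.
Using 5 frequencies: T5=4, T13=4, T4=5, T6=2, T2=1, T10=1, T12=3, T11=1, T3=2, T7=3, T14=2. No two conflicting transmitters share a frequency.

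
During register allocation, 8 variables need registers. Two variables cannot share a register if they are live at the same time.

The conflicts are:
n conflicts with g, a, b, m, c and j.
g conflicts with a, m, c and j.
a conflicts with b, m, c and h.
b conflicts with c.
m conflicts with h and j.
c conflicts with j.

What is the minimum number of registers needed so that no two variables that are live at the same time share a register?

4

n, g, a, c all conflict with each other, so at least 4 registers are needed.
4 registers suffice: register 1 → {a, j}; register 2 → {n, h}; register 3 → {m, c}; register 4 → {g, b}. Every pair that conflicts lands in different registers.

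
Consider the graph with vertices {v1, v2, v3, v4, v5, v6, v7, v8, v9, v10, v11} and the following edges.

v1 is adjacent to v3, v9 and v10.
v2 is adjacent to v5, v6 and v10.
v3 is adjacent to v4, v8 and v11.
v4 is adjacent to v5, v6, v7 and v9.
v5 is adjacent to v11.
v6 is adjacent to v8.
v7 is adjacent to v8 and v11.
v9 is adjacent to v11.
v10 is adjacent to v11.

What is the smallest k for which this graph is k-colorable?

v4 and v7 are adjacent, so at least 2 colors are needed.
2 colors suffice: color 1 → {v1, v2, v4, v8, v11}; color 2 → {v3, v5, v6, v7, v9, v10}. Each edge has distinct colors on its endpoints.

2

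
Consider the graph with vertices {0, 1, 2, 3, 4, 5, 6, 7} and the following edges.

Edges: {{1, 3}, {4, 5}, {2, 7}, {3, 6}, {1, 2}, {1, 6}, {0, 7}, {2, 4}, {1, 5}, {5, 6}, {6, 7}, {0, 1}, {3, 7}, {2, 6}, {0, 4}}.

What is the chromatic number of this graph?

1, 5, 6 form a triangle, so at least 3 colors are needed.
A valid assignment using 3 colors: 0=blue, 1=red, 2=green, 3=green, 4=red, 5=green, 6=blue, 7=red. No two adjacent vertices share a color.

3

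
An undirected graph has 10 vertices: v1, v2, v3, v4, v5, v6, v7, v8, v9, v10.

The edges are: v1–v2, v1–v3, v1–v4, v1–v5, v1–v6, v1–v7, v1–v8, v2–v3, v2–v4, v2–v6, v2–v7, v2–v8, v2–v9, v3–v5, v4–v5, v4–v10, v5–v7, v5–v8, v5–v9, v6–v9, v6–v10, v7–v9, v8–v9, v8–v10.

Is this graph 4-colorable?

Yes

The chromatic number is 3. v1, v5, v8 are pairwise adjacent, so at least 3 colors are needed.
3 colors suffice: color red → {v1, v9, v10}; color blue → {v2, v5}; color green → {v3, v4, v6, v7, v8}.
Since 4 ≥ 3, a proper 4-coloring certainly exists.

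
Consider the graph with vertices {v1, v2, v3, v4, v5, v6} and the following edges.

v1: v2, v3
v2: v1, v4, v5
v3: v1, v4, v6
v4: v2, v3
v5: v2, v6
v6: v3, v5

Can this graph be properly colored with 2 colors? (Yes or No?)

The cycle v3-v1-v2-v5-v6-v3 has odd length 5, so it cannot be 2-colored; at least 3 colors are needed.
So 2 colors are not enough.

No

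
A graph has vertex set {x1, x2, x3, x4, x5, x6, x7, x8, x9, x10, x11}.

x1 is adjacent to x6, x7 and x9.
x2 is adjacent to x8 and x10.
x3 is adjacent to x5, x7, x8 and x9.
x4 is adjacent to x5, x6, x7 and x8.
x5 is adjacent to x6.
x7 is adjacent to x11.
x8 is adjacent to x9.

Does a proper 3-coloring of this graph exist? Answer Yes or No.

The chromatic number is 3. x4, x5, x6 are mutually adjacent, so at least 3 colors are needed.
3 colors suffice: color 1 → {x1, x2, x3, x4, x11}; color 2 → {x5, x7, x8, x10}; color 3 → {x6, x9}.
That is already a proper 3-coloring.

Yes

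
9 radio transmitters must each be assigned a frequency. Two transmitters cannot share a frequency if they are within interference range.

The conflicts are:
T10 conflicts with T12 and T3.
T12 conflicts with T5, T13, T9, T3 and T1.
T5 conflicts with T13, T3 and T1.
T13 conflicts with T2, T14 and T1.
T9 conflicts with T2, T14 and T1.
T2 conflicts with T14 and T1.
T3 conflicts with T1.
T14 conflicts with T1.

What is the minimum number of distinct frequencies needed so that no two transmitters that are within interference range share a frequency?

T9, T2, T14, T1 pairwise conflict, so at least 4 frequencies are needed.
Using 4 frequencies: T10=1, T12=2, T5=4, T13=3, T9=3, T2=4, T3=3, T14=2, T1=1. No two conflicting transmitters share a frequency.

4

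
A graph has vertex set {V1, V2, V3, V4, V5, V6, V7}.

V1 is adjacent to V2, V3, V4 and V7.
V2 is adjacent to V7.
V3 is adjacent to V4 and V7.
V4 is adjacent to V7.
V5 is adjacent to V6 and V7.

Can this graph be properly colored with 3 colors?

V1, V3, V4, V7 are pairwise adjacent (a clique of size 4), so at least 4 colors are needed.
So 3 colors are not enough.

No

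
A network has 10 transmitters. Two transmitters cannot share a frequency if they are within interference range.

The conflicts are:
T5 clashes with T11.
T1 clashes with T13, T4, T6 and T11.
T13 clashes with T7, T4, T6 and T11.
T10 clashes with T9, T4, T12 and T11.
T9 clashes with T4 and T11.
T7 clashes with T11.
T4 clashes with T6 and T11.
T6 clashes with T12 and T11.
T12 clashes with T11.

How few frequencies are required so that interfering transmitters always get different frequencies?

5

T1, T13, T4, T6, T11 are mutually in conflict, so at least 5 frequencies are needed.
5 frequencies suffice: T5=2, T1=5, T13=4, T10=3, T9=4, T7=2, T4=2, T6=3, T12=2, T11=1. Each listed conflict is separated.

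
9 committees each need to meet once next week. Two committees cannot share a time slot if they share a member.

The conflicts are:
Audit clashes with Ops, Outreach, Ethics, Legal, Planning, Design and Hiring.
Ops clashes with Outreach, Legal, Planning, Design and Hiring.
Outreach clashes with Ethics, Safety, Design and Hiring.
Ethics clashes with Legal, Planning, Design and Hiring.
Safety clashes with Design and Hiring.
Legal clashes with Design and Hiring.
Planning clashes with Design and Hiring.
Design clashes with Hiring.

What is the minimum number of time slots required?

5

Audit, Ethics, Planning, Design, Hiring are mutually in conflict, so at least 5 time slots are needed.
5 time slots suffice: time slot 1 → {Design}; time slot 2 → {Hiring}; time slot 3 → {Audit, Safety}; time slot 4 → {Ops, Ethics}; time slot 5 → {Outreach, Legal, Planning}. Each listed conflict is separated.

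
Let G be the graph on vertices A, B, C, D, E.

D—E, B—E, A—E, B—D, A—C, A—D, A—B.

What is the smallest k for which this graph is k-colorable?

4

A, B, D, E are mutually adjacent (a clique of size 4), so at least 4 colors are needed.
4 colors suffice: color red → {A}; color blue → {C, D}; color green → {B}; color yellow → {E}. Every edge joins two different colors.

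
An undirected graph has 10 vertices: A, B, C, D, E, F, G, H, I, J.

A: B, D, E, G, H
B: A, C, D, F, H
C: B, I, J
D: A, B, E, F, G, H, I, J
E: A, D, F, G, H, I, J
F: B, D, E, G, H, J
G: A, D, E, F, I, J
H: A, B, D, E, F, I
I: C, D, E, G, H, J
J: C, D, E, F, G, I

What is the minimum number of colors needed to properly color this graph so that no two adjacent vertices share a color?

5

D, E, F, G, J are pairwise adjacent (a clique of size 5), so at least 5 colors are needed.
5 colors suffice: color 1 → {C, D}; color 2 → {B, E}; color 3 → {H, J}; color 4 → {A, F, I}; color 5 → {G}. No two adjacent vertices share a color.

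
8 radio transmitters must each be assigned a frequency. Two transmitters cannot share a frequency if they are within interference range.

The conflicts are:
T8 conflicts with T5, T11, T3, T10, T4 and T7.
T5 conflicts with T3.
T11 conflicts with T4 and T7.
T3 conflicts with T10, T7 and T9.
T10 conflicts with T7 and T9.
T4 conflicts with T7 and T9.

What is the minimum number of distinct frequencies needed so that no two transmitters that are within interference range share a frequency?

4

T8, T11, T4, T7 all conflict with each other, so at least 4 frequencies are needed.
4 frequencies suffice: frequency 1 → {T8, T9}; frequency 2 → {T3, T4}; frequency 3 → {T5, T7}; frequency 4 → {T11, T10}. No two conflicting transmitters share a frequency.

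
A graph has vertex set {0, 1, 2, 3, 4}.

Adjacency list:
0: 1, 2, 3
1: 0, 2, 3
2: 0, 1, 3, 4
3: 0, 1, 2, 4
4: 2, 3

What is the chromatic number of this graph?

4

0, 1, 2, 3 form a clique, so at least 4 colors are needed.
One proper 4-coloring: 0=yellow, 1=green, 2=blue, 3=red, 4=green. Each edge has distinct colors on its endpoints.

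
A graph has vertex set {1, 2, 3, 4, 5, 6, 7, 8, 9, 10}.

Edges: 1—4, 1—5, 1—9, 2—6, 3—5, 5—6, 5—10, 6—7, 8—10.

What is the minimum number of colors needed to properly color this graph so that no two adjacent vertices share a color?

2

3 and 5 are adjacent, so at least 2 colors are needed.
One proper 2-coloring: 1=b, 2=a, 3=b, 4=a, 5=a, 6=b, 7=a, 8=a, 9=a, 10=b. Every edge joins two different colors.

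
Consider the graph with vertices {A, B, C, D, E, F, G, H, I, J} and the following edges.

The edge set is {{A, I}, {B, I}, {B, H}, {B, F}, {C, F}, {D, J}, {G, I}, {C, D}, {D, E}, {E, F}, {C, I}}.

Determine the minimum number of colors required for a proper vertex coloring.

D and J are adjacent, so at least 2 colors are needed.
2 colors suffice: A=blue, B=blue, C=blue, D=red, E=blue, F=red, G=blue, H=red, I=red, J=blue. Every edge joins two different colors.

2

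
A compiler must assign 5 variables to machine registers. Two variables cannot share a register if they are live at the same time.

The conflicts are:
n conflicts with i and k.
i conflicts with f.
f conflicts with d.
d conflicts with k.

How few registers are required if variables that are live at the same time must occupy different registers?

The cycle n-k-d-f-i-n has odd length 5, so it cannot be 2-colored; at least 3 registers are needed.
Using 3 registers: n=1, i=3, f=2, d=1, k=2. Each listed conflict is separated.

3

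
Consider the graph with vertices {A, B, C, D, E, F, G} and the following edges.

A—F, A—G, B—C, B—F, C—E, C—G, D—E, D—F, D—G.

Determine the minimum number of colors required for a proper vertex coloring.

The cycle C-G-A-F-B-C has odd length 5, so it cannot be 2-colored; at least 3 colors are needed.
3 colors suffice: color 1 → {E, F, G}; color 2 → {A, C, D}; color 3 → {B}. No two adjacent vertices share a color.

3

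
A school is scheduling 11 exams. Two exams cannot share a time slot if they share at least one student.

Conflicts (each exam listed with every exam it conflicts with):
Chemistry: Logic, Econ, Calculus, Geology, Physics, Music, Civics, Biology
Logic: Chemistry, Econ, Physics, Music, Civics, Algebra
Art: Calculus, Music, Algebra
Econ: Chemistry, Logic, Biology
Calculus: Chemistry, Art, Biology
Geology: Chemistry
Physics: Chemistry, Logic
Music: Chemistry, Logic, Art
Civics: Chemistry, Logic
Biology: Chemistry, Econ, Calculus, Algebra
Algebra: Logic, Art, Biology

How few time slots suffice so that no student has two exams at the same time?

3

Chemistry, Logic, Music are mutually in conflict, so at least 3 time slots are needed.
Using 3 time slots: Chemistry=1, Logic=2, Art=2, Econ=3, Calculus=3, Geology=2, Physics=3, Music=3, Civics=3, Biology=2, Algebra=1. Each listed conflict is separated.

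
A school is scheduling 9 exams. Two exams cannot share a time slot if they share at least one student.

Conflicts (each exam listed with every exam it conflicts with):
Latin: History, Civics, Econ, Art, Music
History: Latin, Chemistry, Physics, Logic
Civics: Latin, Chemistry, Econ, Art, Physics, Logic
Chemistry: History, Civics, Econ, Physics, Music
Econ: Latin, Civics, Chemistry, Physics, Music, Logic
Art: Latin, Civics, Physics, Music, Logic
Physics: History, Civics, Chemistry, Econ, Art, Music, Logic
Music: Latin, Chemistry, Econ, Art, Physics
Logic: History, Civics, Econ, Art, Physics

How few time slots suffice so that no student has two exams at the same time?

4

Chemistry, Econ, Physics, Music all conflict with each other, so at least 4 time slots are needed.
4 time slots suffice: Latin=1, History=2, Civics=3, Chemistry=4, Econ=2, Art=2, Physics=1, Music=3, Logic=4. Every pair that conflicts lands in different time slots.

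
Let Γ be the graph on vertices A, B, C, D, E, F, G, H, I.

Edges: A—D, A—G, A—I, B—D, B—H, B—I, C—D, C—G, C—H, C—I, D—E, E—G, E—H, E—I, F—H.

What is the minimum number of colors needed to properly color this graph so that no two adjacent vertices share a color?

C and D are adjacent, so at least 2 colors are needed.
One proper 2-coloring: A=2, B=2, C=2, D=1, E=2, F=2, G=1, H=1, I=1. Each edge has distinct colors on its endpoints.

2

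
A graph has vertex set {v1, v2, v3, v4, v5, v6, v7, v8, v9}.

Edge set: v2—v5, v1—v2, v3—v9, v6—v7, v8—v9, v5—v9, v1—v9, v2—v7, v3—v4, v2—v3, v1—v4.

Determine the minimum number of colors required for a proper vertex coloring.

2

v1 and v9 are adjacent, so at least 2 colors are needed.
2 colors suffice: color 1 → {v2, v4, v6, v9}; color 2 → {v1, v3, v5, v7, v8}. No two adjacent vertices share a color.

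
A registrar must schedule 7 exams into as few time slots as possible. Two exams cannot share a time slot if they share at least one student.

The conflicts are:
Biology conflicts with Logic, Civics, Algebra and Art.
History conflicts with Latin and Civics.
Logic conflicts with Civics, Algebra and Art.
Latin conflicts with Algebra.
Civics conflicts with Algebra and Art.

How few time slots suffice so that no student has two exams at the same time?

Biology, Logic, Civics, Art all conflict with each other, so at least 4 time slots are needed.
Using 4 time slots: Biology=3, History=2, Logic=2, Latin=1, Civics=1, Algebra=4, Art=4. Each listed conflict is separated.

4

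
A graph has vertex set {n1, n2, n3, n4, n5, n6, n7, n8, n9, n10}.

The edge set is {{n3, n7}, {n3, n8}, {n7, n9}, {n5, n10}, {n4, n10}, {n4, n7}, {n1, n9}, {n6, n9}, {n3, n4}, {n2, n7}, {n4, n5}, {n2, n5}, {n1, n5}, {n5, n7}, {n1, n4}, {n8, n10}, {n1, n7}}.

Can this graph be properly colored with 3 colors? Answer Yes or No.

No

n1, n4, n5, n7 are pairwise adjacent (a clique of size 4), so at least 4 colors are needed.
So 3 colors are not enough.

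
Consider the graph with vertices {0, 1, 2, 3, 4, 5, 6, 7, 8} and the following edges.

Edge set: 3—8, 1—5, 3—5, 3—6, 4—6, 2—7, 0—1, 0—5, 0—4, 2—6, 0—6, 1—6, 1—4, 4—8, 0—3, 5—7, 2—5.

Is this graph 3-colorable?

No

0, 1, 4, 6 are mutually adjacent (a clique of size 4), so at least 4 colors are needed.
So 3 colors are not enough.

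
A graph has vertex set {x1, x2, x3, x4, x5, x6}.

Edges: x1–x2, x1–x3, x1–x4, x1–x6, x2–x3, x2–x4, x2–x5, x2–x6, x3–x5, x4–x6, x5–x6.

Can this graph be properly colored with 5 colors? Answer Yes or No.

The chromatic number is 4. x1, x2, x4, x6 are pairwise adjacent (a clique of size 4), so at least 4 colors are needed.
One proper 4-coloring: x1=2, x2=1, x3=3, x4=4, x5=2, x6=3.
Since 5 ≥ 4, a proper 5-coloring certainly exists.

Yes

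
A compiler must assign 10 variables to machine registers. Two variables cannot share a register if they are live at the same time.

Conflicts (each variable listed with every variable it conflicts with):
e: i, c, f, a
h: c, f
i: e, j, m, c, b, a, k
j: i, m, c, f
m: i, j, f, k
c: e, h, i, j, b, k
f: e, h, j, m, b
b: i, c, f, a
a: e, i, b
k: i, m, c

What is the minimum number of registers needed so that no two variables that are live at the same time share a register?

i, c, b pairwise conflict, so at least 3 registers are needed.
3 registers suffice: register 1 → {i, f}; register 2 → {m, c, a}; register 3 → {e, h, j, b, k}. Each listed conflict is separated.

3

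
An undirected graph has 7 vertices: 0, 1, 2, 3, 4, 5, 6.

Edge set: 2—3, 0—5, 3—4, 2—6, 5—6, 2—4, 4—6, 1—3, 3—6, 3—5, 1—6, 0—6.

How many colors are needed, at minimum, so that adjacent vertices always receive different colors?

4

2, 3, 4, 6 form a clique, so at least 4 colors are needed.
A valid assignment using 4 colors: 0=blue, 1=green, 2=green, 3=blue, 4=yellow, 5=green, 6=red. Every edge joins two different colors.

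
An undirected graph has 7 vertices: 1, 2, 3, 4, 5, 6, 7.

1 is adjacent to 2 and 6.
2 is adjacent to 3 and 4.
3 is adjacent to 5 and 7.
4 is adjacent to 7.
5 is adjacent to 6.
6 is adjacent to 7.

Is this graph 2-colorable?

The cycle 5-6-1-2-3-5 has odd length 5, so it cannot be 2-colored; at least 3 colors are needed.
So 2 colors are not enough.

No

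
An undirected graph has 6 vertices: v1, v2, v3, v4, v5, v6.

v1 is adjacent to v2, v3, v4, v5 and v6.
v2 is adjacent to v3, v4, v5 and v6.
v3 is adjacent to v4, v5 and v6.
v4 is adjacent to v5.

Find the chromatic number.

5

v1, v2, v3, v4, v5 form a clique, so at least 5 colors are needed.
A valid assignment using 5 colors: v1=B, v2=G, v3=R, v4=P, v5=Y, v6=Y. Each edge has distinct colors on its endpoints.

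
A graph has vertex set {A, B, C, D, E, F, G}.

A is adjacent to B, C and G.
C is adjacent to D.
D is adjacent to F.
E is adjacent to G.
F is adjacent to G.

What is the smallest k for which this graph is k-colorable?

The cycle D-C-A-G-F-D has odd length 5, so it cannot be 2-colored; at least 3 colors are needed.
3 colors suffice: color 1 → {A, E, F}; color 2 → {B, C, G}; color 3 → {D}. Each edge has distinct colors on its endpoints.

3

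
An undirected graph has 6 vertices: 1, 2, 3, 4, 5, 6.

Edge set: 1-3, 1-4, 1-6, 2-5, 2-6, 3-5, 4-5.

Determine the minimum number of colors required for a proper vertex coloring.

3

The cycle 2-5-3-1-6-2 has odd length 5, so it cannot be 2-colored; at least 3 colors are needed.
3 colors suffice: 1=red, 2=blue, 3=blue, 4=blue, 5=red, 6=green. Every edge joins two different colors.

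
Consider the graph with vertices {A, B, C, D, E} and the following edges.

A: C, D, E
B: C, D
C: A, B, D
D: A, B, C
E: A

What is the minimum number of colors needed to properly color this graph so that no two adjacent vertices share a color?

B, C, D are mutually adjacent, so at least 3 colors are needed.
3 colors suffice: color 1 → {D, E}; color 2 → {C}; color 3 → {A, B}. Each edge has distinct colors on its endpoints.

3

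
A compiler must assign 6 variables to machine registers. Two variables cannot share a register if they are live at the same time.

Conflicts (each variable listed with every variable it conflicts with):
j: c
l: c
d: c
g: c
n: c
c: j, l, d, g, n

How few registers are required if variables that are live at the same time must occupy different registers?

n and c conflict, so at least 2 registers are needed.
A valid assignment using 2 registers: j=2, l=2, d=2, g=2, n=2, c=1. No two conflicting variables share a register.

2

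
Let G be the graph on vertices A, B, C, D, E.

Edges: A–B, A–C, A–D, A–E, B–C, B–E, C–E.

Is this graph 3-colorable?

No

A, B, C, E form a clique, so at least 4 colors are needed.
So 3 colors are not enough.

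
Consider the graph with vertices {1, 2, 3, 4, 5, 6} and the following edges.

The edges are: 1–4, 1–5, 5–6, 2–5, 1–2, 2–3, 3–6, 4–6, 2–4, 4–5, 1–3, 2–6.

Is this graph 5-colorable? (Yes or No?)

Yes

The chromatic number is 4. 1, 2, 4, 5 form a clique, so at least 4 colors are needed.
4 colors suffice: color red → {2}; color blue → {1, 6}; color green → {3, 4}; color yellow → {5}.
Since 5 ≥ 4, a proper 5-coloring certainly exists.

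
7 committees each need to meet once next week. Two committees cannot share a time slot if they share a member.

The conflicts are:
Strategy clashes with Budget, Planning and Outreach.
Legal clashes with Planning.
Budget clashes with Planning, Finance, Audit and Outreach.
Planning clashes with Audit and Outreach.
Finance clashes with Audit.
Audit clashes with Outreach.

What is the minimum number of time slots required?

4

Strategy, Budget, Planning, Outreach all conflict with each other, so at least 4 time slots are needed.
4 time slots suffice: time slot 1 → {Legal, Budget}; time slot 2 → {Planning, Finance}; time slot 3 → {Strategy, Audit}; time slot 4 → {Outreach}. Every pair that conflicts lands in different time slots.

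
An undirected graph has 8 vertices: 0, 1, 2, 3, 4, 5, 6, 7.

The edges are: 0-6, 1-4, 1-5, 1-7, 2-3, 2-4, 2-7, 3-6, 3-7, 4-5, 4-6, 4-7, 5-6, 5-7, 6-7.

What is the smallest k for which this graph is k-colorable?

4

4, 5, 6, 7 form a clique, so at least 4 colors are needed.
4 colors suffice: 0=red, 1=green, 2=green, 3=blue, 4=blue, 5=yellow, 6=green, 7=red. Every edge joins two different colors.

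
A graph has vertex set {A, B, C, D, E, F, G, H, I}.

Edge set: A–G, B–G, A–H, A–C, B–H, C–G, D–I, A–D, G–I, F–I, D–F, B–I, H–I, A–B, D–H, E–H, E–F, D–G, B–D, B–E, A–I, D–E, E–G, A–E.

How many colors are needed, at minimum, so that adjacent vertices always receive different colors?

A, B, D, H, I are mutually adjacent (a clique of size 5), so at least 5 colors are needed.
5 colors suffice: color 1 → {A, F}; color 2 → {C, D}; color 3 → {E, I}; color 4 → {B}; color 5 → {G, H}. No two adjacent vertices share a color.

5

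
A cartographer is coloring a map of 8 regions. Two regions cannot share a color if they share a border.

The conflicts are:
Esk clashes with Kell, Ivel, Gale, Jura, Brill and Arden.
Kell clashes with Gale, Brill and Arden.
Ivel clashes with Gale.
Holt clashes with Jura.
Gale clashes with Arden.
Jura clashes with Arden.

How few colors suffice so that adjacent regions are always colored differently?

4

Esk, Kell, Gale, Arden all conflict with each other, so at least 4 colors are needed.
A valid assignment using 4 colors: Esk=1, Kell=3, Ivel=2, Holt=1, Gale=4, Jura=3, Brill=2, Arden=2. Each listed conflict is separated.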